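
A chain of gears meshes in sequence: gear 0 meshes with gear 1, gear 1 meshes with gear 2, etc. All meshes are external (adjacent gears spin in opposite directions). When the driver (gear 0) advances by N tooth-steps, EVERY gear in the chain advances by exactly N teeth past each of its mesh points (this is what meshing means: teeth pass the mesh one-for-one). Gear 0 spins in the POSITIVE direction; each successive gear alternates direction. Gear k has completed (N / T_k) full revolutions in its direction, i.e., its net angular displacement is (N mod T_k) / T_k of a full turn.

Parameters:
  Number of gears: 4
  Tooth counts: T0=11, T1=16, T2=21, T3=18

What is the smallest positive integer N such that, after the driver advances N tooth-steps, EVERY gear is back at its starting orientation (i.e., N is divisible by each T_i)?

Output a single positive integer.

Gear k returns to start when N is a multiple of T_k.
All gears at start simultaneously when N is a common multiple of [11, 16, 21, 18]; the smallest such N is lcm(11, 16, 21, 18).
Start: lcm = T0 = 11
Fold in T1=16: gcd(11, 16) = 1; lcm(11, 16) = 11 * 16 / 1 = 176 / 1 = 176
Fold in T2=21: gcd(176, 21) = 1; lcm(176, 21) = 176 * 21 / 1 = 3696 / 1 = 3696
Fold in T3=18: gcd(3696, 18) = 6; lcm(3696, 18) = 3696 * 18 / 6 = 66528 / 6 = 11088
Full cycle length = 11088

Answer: 11088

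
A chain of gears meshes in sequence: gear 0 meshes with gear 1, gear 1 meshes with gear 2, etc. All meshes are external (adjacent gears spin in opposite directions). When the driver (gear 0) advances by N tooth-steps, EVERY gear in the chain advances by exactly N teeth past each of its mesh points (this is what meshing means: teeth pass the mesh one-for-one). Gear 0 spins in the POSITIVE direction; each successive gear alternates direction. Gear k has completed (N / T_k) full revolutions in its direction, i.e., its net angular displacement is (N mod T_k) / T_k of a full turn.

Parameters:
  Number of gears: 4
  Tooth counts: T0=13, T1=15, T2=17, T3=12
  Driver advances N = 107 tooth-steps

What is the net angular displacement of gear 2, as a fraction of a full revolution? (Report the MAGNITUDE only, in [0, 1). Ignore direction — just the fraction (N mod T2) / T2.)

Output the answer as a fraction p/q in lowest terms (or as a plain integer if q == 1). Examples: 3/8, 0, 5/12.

Answer: 5/17

Derivation:
Chain of 4 gears, tooth counts: [13, 15, 17, 12]
  gear 0: T0=13, direction=positive, advance = 107 mod 13 = 3 teeth = 3/13 turn
  gear 1: T1=15, direction=negative, advance = 107 mod 15 = 2 teeth = 2/15 turn
  gear 2: T2=17, direction=positive, advance = 107 mod 17 = 5 teeth = 5/17 turn
  gear 3: T3=12, direction=negative, advance = 107 mod 12 = 11 teeth = 11/12 turn
Gear 2: 107 mod 17 = 5
Fraction = 5 / 17 = 5/17 (gcd(5,17)=1) = 5/17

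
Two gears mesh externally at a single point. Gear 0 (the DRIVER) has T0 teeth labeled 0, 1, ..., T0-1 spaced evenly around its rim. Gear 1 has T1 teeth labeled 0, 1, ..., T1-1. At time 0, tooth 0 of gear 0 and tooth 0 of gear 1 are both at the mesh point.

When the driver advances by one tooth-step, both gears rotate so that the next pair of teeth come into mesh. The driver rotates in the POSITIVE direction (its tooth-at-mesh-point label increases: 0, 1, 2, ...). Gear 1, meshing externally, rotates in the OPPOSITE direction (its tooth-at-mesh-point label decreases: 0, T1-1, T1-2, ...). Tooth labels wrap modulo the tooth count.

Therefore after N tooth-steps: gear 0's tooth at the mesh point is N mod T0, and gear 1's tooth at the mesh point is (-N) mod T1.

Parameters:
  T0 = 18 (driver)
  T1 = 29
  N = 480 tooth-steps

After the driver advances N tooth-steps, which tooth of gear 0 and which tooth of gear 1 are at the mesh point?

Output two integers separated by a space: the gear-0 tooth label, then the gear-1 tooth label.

Answer: 12 13

Derivation:
Gear 0 (driver, T0=18): tooth at mesh = N mod T0
  480 = 26 * 18 + 12, so 480 mod 18 = 12
  gear 0 tooth = 12
Gear 1 (driven, T1=29): tooth at mesh = (-N) mod T1
  480 = 16 * 29 + 16, so 480 mod 29 = 16
  (-480) mod 29 = (-16) mod 29 = 29 - 16 = 13
Mesh after 480 steps: gear-0 tooth 12 meets gear-1 tooth 13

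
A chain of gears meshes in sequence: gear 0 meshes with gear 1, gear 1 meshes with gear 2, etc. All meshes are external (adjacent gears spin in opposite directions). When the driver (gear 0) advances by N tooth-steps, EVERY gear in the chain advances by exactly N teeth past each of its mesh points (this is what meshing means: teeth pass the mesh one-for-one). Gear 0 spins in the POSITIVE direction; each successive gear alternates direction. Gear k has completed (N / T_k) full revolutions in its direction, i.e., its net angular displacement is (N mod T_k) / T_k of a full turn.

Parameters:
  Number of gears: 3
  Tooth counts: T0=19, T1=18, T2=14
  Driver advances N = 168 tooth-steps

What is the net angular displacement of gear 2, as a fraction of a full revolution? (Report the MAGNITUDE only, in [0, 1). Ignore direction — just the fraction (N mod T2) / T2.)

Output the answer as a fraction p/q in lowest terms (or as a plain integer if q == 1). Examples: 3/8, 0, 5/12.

Chain of 3 gears, tooth counts: [19, 18, 14]
  gear 0: T0=19, direction=positive, advance = 168 mod 19 = 16 teeth = 16/19 turn
  gear 1: T1=18, direction=negative, advance = 168 mod 18 = 6 teeth = 6/18 turn
  gear 2: T2=14, direction=positive, advance = 168 mod 14 = 0 teeth = 0/14 turn
Gear 2: 168 mod 14 = 0
Fraction = 0 / 14 = 0/1 (gcd(0,14)=14) = 0

Answer: 0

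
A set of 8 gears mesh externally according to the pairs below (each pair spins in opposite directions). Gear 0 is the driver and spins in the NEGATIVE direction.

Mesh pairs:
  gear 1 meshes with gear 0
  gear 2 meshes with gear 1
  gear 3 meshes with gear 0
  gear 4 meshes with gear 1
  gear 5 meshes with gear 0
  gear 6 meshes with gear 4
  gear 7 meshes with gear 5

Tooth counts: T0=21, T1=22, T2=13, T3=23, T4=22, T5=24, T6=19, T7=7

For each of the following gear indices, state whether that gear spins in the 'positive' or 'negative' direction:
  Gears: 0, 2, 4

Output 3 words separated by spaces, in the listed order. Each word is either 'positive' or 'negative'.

Answer: negative negative negative

Derivation:
Gear 0 (driver): negative (depth 0)
  gear 1: meshes with gear 0 -> depth 1 -> positive (opposite of gear 0)
  gear 2: meshes with gear 1 -> depth 2 -> negative (opposite of gear 1)
  gear 3: meshes with gear 0 -> depth 1 -> positive (opposite of gear 0)
  gear 4: meshes with gear 1 -> depth 2 -> negative (opposite of gear 1)
  gear 5: meshes with gear 0 -> depth 1 -> positive (opposite of gear 0)
  gear 6: meshes with gear 4 -> depth 3 -> positive (opposite of gear 4)
  gear 7: meshes with gear 5 -> depth 2 -> negative (opposite of gear 5)
Queried indices 0, 2, 4 -> negative, negative, negative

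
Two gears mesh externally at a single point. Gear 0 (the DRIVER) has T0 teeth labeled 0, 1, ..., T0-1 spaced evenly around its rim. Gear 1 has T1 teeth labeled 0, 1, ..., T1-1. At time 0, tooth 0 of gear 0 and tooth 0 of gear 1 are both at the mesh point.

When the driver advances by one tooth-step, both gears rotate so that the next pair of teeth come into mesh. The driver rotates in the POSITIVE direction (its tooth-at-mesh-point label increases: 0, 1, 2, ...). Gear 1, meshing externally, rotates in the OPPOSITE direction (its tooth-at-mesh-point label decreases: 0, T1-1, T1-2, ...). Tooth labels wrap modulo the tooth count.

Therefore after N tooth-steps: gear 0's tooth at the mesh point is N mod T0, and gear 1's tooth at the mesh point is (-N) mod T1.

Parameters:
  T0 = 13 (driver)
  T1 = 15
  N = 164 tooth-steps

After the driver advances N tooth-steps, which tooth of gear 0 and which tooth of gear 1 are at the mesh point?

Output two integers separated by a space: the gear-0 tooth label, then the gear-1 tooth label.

Gear 0 (driver, T0=13): tooth at mesh = N mod T0
  164 = 12 * 13 + 8, so 164 mod 13 = 8
  gear 0 tooth = 8
Gear 1 (driven, T1=15): tooth at mesh = (-N) mod T1
  164 = 10 * 15 + 14, so 164 mod 15 = 14
  (-164) mod 15 = (-14) mod 15 = 15 - 14 = 1
Mesh after 164 steps: gear-0 tooth 8 meets gear-1 tooth 1

Answer: 8 1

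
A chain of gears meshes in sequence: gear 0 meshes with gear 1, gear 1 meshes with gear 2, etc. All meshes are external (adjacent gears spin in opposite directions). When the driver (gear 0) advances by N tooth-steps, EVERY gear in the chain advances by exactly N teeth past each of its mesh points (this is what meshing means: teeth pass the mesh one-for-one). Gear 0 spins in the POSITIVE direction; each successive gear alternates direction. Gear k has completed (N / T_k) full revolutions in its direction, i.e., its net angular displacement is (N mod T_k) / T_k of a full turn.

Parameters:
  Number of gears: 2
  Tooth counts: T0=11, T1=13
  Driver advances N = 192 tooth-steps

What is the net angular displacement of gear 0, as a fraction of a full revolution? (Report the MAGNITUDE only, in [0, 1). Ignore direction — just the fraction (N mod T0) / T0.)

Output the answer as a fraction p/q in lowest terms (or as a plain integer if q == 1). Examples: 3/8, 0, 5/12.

Answer: 5/11

Derivation:
Chain of 2 gears, tooth counts: [11, 13]
  gear 0: T0=11, direction=positive, advance = 192 mod 11 = 5 teeth = 5/11 turn
  gear 1: T1=13, direction=negative, advance = 192 mod 13 = 10 teeth = 10/13 turn
Gear 0: 192 mod 11 = 5
Fraction = 5 / 11 = 5/11 (gcd(5,11)=1) = 5/11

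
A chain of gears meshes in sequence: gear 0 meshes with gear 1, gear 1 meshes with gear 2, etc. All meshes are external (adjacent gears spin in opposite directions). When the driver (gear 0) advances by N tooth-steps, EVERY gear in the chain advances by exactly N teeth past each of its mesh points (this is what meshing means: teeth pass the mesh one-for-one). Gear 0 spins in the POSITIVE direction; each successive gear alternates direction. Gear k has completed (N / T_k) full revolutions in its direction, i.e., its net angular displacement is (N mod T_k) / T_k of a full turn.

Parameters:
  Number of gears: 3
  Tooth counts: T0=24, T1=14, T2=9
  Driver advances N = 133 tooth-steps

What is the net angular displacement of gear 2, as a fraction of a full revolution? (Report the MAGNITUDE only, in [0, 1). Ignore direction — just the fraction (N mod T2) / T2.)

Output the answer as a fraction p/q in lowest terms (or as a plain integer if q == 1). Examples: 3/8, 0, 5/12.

Answer: 7/9

Derivation:
Chain of 3 gears, tooth counts: [24, 14, 9]
  gear 0: T0=24, direction=positive, advance = 133 mod 24 = 13 teeth = 13/24 turn
  gear 1: T1=14, direction=negative, advance = 133 mod 14 = 7 teeth = 7/14 turn
  gear 2: T2=9, direction=positive, advance = 133 mod 9 = 7 teeth = 7/9 turn
Gear 2: 133 mod 9 = 7
Fraction = 7 / 9 = 7/9 (gcd(7,9)=1) = 7/9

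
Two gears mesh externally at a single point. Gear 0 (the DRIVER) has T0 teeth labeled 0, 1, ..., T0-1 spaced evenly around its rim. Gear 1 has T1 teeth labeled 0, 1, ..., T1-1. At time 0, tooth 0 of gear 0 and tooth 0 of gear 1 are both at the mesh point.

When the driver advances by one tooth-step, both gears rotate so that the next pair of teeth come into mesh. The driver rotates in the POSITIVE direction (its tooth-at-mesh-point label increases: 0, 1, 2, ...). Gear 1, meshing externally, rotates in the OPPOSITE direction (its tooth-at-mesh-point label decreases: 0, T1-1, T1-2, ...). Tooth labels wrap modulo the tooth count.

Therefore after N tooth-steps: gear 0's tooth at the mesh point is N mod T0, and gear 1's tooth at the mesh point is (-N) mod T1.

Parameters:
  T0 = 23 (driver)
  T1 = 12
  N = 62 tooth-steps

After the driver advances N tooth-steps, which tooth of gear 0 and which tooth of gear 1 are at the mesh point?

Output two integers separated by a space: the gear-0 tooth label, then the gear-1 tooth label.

Gear 0 (driver, T0=23): tooth at mesh = N mod T0
  62 = 2 * 23 + 16, so 62 mod 23 = 16
  gear 0 tooth = 16
Gear 1 (driven, T1=12): tooth at mesh = (-N) mod T1
  62 = 5 * 12 + 2, so 62 mod 12 = 2
  (-62) mod 12 = (-2) mod 12 = 12 - 2 = 10
Mesh after 62 steps: gear-0 tooth 16 meets gear-1 tooth 10

Answer: 16 10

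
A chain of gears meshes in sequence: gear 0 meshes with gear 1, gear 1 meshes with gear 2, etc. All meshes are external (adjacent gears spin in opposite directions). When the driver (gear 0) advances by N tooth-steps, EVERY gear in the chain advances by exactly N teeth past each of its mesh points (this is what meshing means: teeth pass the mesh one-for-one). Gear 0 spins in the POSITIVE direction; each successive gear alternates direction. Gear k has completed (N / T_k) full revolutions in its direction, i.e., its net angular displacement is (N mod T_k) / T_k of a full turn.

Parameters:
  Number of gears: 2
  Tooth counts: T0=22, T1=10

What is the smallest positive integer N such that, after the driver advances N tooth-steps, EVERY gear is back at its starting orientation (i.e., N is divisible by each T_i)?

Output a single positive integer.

Answer: 110

Derivation:
Gear k returns to start when N is a multiple of T_k.
All gears at start simultaneously when N is a common multiple of [22, 10]; the smallest such N is lcm(22, 10).
Start: lcm = T0 = 22
Fold in T1=10: gcd(22, 10) = 2; lcm(22, 10) = 22 * 10 / 2 = 220 / 2 = 110
Full cycle length = 110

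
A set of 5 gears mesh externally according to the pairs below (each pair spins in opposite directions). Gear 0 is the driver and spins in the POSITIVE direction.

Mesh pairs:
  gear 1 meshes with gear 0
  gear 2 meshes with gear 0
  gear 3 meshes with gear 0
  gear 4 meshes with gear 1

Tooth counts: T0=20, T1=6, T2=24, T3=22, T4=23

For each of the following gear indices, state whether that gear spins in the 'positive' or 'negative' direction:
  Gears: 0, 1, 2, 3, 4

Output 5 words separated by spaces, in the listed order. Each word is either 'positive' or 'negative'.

Gear 0 (driver): positive (depth 0)
  gear 1: meshes with gear 0 -> depth 1 -> negative (opposite of gear 0)
  gear 2: meshes with gear 0 -> depth 1 -> negative (opposite of gear 0)
  gear 3: meshes with gear 0 -> depth 1 -> negative (opposite of gear 0)
  gear 4: meshes with gear 1 -> depth 2 -> positive (opposite of gear 1)
Queried indices 0, 1, 2, 3, 4 -> positive, negative, negative, negative, positive

Answer: positive negative negative negative positive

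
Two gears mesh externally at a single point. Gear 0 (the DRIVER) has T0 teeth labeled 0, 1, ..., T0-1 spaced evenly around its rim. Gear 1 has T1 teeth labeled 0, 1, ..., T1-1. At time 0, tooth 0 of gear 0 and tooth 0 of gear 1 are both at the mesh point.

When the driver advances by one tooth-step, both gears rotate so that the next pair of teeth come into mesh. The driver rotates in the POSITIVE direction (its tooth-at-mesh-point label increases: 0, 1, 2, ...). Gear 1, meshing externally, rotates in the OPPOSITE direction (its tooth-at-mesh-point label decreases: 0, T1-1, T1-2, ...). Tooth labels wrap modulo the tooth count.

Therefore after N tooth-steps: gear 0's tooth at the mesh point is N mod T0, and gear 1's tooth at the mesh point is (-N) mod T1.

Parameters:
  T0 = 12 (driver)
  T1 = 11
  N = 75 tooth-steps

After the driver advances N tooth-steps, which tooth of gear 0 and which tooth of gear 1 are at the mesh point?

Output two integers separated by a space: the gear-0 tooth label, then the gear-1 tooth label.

Answer: 3 2

Derivation:
Gear 0 (driver, T0=12): tooth at mesh = N mod T0
  75 = 6 * 12 + 3, so 75 mod 12 = 3
  gear 0 tooth = 3
Gear 1 (driven, T1=11): tooth at mesh = (-N) mod T1
  75 = 6 * 11 + 9, so 75 mod 11 = 9
  (-75) mod 11 = (-9) mod 11 = 11 - 9 = 2
Mesh after 75 steps: gear-0 tooth 3 meets gear-1 tooth 2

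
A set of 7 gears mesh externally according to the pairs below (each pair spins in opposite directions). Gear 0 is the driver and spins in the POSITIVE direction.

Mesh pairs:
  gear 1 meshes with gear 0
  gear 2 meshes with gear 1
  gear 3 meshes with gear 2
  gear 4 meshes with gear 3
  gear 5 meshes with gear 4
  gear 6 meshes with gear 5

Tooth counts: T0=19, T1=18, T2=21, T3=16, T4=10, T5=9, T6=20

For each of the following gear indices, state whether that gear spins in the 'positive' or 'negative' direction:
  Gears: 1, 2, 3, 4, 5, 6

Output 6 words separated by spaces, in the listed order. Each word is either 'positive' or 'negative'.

Gear 0 (driver): positive (depth 0)
  gear 1: meshes with gear 0 -> depth 1 -> negative (opposite of gear 0)
  gear 2: meshes with gear 1 -> depth 2 -> positive (opposite of gear 1)
  gear 3: meshes with gear 2 -> depth 3 -> negative (opposite of gear 2)
  gear 4: meshes with gear 3 -> depth 4 -> positive (opposite of gear 3)
  gear 5: meshes with gear 4 -> depth 5 -> negative (opposite of gear 4)
  gear 6: meshes with gear 5 -> depth 6 -> positive (opposite of gear 5)
Queried indices 1, 2, 3, 4, 5, 6 -> negative, positive, negative, positive, negative, positive

Answer: negative positive negative positive negative positive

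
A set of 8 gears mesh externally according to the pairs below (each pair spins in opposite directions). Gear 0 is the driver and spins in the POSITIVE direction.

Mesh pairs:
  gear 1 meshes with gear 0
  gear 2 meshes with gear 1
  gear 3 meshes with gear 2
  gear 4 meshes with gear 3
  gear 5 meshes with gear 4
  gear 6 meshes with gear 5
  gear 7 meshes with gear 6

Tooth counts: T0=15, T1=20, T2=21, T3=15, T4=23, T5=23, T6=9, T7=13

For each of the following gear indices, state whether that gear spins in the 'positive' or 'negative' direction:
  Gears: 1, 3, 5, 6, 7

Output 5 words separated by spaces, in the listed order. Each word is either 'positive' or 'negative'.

Gear 0 (driver): positive (depth 0)
  gear 1: meshes with gear 0 -> depth 1 -> negative (opposite of gear 0)
  gear 2: meshes with gear 1 -> depth 2 -> positive (opposite of gear 1)
  gear 3: meshes with gear 2 -> depth 3 -> negative (opposite of gear 2)
  gear 4: meshes with gear 3 -> depth 4 -> positive (opposite of gear 3)
  gear 5: meshes with gear 4 -> depth 5 -> negative (opposite of gear 4)
  gear 6: meshes with gear 5 -> depth 6 -> positive (opposite of gear 5)
  gear 7: meshes with gear 6 -> depth 7 -> negative (opposite of gear 6)
Queried indices 1, 3, 5, 6, 7 -> negative, negative, negative, positive, negative

Answer: negative negative negative positive negative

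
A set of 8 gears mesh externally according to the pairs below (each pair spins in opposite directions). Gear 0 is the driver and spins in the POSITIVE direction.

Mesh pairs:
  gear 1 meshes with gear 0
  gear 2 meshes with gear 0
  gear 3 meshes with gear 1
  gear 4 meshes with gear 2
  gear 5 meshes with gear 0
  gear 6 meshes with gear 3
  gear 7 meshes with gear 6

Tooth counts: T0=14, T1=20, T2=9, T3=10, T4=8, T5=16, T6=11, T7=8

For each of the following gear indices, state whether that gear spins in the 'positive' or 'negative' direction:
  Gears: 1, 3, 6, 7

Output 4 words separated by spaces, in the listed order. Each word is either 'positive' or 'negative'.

Answer: negative positive negative positive

Derivation:
Gear 0 (driver): positive (depth 0)
  gear 1: meshes with gear 0 -> depth 1 -> negative (opposite of gear 0)
  gear 2: meshes with gear 0 -> depth 1 -> negative (opposite of gear 0)
  gear 3: meshes with gear 1 -> depth 2 -> positive (opposite of gear 1)
  gear 4: meshes with gear 2 -> depth 2 -> positive (opposite of gear 2)
  gear 5: meshes with gear 0 -> depth 1 -> negative (opposite of gear 0)
  gear 6: meshes with gear 3 -> depth 3 -> negative (opposite of gear 3)
  gear 7: meshes with gear 6 -> depth 4 -> positive (opposite of gear 6)
Queried indices 1, 3, 6, 7 -> negative, positive, negative, positive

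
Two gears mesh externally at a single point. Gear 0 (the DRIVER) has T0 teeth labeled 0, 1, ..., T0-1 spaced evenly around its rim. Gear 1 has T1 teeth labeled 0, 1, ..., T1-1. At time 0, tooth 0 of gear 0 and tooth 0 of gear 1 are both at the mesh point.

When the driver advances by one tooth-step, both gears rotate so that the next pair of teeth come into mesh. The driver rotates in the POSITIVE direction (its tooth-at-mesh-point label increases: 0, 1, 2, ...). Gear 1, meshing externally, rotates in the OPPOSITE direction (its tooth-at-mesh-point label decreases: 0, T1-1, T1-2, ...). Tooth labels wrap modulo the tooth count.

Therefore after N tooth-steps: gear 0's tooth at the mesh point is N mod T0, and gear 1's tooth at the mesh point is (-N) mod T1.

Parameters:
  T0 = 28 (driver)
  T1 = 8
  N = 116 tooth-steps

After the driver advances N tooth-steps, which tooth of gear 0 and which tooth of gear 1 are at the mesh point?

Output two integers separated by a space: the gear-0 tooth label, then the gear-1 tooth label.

Answer: 4 4

Derivation:
Gear 0 (driver, T0=28): tooth at mesh = N mod T0
  116 = 4 * 28 + 4, so 116 mod 28 = 4
  gear 0 tooth = 4
Gear 1 (driven, T1=8): tooth at mesh = (-N) mod T1
  116 = 14 * 8 + 4, so 116 mod 8 = 4
  (-116) mod 8 = (-4) mod 8 = 8 - 4 = 4
Mesh after 116 steps: gear-0 tooth 4 meets gear-1 tooth 4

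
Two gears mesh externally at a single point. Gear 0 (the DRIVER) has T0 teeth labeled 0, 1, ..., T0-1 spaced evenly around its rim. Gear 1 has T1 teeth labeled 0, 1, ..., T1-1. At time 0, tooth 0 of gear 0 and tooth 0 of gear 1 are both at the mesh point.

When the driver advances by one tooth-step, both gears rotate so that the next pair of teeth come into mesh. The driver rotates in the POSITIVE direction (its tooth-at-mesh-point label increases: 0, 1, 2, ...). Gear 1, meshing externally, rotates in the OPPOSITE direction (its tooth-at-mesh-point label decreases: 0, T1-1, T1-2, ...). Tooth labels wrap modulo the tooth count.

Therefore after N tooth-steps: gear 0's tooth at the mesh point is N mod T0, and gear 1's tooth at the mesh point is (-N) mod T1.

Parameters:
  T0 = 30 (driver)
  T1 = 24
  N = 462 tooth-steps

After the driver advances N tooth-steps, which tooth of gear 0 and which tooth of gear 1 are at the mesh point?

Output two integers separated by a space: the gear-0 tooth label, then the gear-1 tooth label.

Answer: 12 18

Derivation:
Gear 0 (driver, T0=30): tooth at mesh = N mod T0
  462 = 15 * 30 + 12, so 462 mod 30 = 12
  gear 0 tooth = 12
Gear 1 (driven, T1=24): tooth at mesh = (-N) mod T1
  462 = 19 * 24 + 6, so 462 mod 24 = 6
  (-462) mod 24 = (-6) mod 24 = 24 - 6 = 18
Mesh after 462 steps: gear-0 tooth 12 meets gear-1 tooth 18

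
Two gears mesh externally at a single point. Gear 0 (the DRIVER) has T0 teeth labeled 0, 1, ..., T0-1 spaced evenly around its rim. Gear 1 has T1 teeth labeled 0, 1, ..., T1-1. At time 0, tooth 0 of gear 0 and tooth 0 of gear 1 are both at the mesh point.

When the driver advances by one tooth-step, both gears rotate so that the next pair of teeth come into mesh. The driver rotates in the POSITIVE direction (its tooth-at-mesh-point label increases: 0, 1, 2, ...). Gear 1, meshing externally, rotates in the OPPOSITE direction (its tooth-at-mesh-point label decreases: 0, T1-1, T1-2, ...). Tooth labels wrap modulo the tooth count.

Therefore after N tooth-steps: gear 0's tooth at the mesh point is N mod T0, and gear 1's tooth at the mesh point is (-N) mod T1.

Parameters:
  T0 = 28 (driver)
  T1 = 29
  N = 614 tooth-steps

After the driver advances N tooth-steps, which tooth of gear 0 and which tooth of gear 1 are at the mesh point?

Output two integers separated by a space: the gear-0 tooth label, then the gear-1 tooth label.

Gear 0 (driver, T0=28): tooth at mesh = N mod T0
  614 = 21 * 28 + 26, so 614 mod 28 = 26
  gear 0 tooth = 26
Gear 1 (driven, T1=29): tooth at mesh = (-N) mod T1
  614 = 21 * 29 + 5, so 614 mod 29 = 5
  (-614) mod 29 = (-5) mod 29 = 29 - 5 = 24
Mesh after 614 steps: gear-0 tooth 26 meets gear-1 tooth 24

Answer: 26 24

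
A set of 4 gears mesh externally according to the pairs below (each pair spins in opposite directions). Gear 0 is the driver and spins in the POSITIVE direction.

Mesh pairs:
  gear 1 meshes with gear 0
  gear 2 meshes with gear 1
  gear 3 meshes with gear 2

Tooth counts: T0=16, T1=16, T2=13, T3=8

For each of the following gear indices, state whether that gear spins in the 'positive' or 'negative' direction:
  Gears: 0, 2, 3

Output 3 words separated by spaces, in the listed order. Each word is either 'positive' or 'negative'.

Gear 0 (driver): positive (depth 0)
  gear 1: meshes with gear 0 -> depth 1 -> negative (opposite of gear 0)
  gear 2: meshes with gear 1 -> depth 2 -> positive (opposite of gear 1)
  gear 3: meshes with gear 2 -> depth 3 -> negative (opposite of gear 2)
Queried indices 0, 2, 3 -> positive, positive, negative

Answer: positive positive negative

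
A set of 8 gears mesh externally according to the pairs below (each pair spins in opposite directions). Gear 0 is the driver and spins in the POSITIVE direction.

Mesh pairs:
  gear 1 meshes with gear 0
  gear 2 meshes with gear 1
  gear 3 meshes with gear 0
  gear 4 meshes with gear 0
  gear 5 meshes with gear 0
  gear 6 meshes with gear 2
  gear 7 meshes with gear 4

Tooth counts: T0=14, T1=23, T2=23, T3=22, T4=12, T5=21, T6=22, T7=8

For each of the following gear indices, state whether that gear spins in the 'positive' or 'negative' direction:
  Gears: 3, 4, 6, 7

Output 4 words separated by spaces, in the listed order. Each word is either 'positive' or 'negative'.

Gear 0 (driver): positive (depth 0)
  gear 1: meshes with gear 0 -> depth 1 -> negative (opposite of gear 0)
  gear 2: meshes with gear 1 -> depth 2 -> positive (opposite of gear 1)
  gear 3: meshes with gear 0 -> depth 1 -> negative (opposite of gear 0)
  gear 4: meshes with gear 0 -> depth 1 -> negative (opposite of gear 0)
  gear 5: meshes with gear 0 -> depth 1 -> negative (opposite of gear 0)
  gear 6: meshes with gear 2 -> depth 3 -> negative (opposite of gear 2)
  gear 7: meshes with gear 4 -> depth 2 -> positive (opposite of gear 4)
Queried indices 3, 4, 6, 7 -> negative, negative, negative, positive

Answer: negative negative negative positive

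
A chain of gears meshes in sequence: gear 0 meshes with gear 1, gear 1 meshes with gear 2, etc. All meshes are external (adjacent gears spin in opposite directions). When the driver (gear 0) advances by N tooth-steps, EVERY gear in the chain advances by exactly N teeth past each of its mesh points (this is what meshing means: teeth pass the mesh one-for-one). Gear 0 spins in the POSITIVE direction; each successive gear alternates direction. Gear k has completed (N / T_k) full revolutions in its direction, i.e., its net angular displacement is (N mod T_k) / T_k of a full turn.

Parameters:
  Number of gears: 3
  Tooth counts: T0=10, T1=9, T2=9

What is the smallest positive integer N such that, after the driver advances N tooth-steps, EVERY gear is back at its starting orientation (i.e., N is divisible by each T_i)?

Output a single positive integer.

Gear k returns to start when N is a multiple of T_k.
All gears at start simultaneously when N is a common multiple of [10, 9, 9]; the smallest such N is lcm(10, 9, 9).
Start: lcm = T0 = 10
Fold in T1=9: gcd(10, 9) = 1; lcm(10, 9) = 10 * 9 / 1 = 90 / 1 = 90
Fold in T2=9: gcd(90, 9) = 9; lcm(90, 9) = 90 * 9 / 9 = 810 / 9 = 90
Full cycle length = 90

Answer: 90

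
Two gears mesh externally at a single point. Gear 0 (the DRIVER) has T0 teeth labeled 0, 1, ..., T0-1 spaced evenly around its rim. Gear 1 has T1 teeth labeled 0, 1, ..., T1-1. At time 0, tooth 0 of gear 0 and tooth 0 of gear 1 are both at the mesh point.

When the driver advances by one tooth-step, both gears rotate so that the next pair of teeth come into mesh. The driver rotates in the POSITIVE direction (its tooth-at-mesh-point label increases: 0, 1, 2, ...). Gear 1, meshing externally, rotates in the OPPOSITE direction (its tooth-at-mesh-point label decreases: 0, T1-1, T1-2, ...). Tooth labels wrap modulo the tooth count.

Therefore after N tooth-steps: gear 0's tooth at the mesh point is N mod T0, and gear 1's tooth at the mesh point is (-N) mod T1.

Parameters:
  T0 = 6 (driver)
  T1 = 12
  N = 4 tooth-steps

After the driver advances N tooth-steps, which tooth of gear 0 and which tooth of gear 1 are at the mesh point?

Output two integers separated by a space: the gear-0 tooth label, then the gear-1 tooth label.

Gear 0 (driver, T0=6): tooth at mesh = N mod T0
  4 = 0 * 6 + 4, so 4 mod 6 = 4
  gear 0 tooth = 4
Gear 1 (driven, T1=12): tooth at mesh = (-N) mod T1
  4 = 0 * 12 + 4, so 4 mod 12 = 4
  (-4) mod 12 = (-4) mod 12 = 12 - 4 = 8
Mesh after 4 steps: gear-0 tooth 4 meets gear-1 tooth 8

Answer: 4 8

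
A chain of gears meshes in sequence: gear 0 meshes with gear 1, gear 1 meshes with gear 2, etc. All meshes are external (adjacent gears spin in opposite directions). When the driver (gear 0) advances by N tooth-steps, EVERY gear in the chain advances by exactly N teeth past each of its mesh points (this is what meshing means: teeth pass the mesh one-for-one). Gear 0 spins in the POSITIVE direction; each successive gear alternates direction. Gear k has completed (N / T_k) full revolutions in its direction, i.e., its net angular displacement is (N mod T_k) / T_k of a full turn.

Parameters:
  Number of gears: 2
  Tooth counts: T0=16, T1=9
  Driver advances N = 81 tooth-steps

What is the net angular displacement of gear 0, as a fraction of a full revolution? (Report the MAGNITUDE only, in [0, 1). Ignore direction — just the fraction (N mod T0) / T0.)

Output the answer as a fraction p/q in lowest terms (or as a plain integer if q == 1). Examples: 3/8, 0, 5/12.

Answer: 1/16

Derivation:
Chain of 2 gears, tooth counts: [16, 9]
  gear 0: T0=16, direction=positive, advance = 81 mod 16 = 1 teeth = 1/16 turn
  gear 1: T1=9, direction=negative, advance = 81 mod 9 = 0 teeth = 0/9 turn
Gear 0: 81 mod 16 = 1
Fraction = 1 / 16 = 1/16 (gcd(1,16)=1) = 1/16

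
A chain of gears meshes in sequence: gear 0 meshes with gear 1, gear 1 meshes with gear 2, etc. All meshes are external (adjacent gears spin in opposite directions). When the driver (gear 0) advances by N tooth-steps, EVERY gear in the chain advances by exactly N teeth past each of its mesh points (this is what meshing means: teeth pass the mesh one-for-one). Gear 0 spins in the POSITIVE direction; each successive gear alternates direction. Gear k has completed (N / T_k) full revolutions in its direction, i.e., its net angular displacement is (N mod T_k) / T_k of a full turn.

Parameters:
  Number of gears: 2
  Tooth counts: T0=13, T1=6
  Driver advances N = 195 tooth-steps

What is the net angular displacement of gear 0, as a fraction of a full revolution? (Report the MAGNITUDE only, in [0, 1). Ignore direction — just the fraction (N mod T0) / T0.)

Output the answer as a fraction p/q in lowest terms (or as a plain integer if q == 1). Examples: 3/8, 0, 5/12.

Chain of 2 gears, tooth counts: [13, 6]
  gear 0: T0=13, direction=positive, advance = 195 mod 13 = 0 teeth = 0/13 turn
  gear 1: T1=6, direction=negative, advance = 195 mod 6 = 3 teeth = 3/6 turn
Gear 0: 195 mod 13 = 0
Fraction = 0 / 13 = 0/1 (gcd(0,13)=13) = 0

Answer: 0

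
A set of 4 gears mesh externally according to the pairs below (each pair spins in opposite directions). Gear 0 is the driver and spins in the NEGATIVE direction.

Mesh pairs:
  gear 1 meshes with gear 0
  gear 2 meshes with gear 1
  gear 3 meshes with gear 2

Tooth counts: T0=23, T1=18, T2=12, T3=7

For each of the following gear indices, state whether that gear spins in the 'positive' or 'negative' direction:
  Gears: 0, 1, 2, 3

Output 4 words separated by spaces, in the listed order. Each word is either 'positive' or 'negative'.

Gear 0 (driver): negative (depth 0)
  gear 1: meshes with gear 0 -> depth 1 -> positive (opposite of gear 0)
  gear 2: meshes with gear 1 -> depth 2 -> negative (opposite of gear 1)
  gear 3: meshes with gear 2 -> depth 3 -> positive (opposite of gear 2)
Queried indices 0, 1, 2, 3 -> negative, positive, negative, positive

Answer: negative positive negative positive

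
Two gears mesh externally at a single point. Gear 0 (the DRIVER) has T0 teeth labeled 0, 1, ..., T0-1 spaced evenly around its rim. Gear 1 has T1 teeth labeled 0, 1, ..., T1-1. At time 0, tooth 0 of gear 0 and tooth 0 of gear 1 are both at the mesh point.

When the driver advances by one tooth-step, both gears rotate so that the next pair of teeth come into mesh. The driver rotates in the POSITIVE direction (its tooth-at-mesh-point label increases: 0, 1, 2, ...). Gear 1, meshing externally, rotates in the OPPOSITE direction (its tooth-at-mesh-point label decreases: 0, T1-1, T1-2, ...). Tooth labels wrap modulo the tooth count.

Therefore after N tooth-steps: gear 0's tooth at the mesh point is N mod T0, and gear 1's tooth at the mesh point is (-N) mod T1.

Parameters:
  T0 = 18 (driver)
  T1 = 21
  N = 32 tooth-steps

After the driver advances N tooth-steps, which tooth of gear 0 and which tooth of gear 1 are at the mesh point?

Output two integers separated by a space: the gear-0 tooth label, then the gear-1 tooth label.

Answer: 14 10

Derivation:
Gear 0 (driver, T0=18): tooth at mesh = N mod T0
  32 = 1 * 18 + 14, so 32 mod 18 = 14
  gear 0 tooth = 14
Gear 1 (driven, T1=21): tooth at mesh = (-N) mod T1
  32 = 1 * 21 + 11, so 32 mod 21 = 11
  (-32) mod 21 = (-11) mod 21 = 21 - 11 = 10
Mesh after 32 steps: gear-0 tooth 14 meets gear-1 tooth 10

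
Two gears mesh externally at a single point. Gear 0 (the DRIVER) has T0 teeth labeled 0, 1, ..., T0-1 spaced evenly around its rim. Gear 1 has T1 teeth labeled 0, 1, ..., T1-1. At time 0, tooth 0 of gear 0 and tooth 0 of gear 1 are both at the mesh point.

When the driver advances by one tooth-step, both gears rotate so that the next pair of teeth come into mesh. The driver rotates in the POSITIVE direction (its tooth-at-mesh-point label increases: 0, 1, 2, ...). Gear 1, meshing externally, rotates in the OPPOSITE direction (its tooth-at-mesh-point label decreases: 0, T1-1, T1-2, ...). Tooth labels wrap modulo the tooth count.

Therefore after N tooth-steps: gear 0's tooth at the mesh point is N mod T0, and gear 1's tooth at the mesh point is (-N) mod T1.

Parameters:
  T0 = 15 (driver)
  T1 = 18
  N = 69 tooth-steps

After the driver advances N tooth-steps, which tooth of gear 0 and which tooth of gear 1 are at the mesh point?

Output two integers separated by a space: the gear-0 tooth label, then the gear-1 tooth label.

Answer: 9 3

Derivation:
Gear 0 (driver, T0=15): tooth at mesh = N mod T0
  69 = 4 * 15 + 9, so 69 mod 15 = 9
  gear 0 tooth = 9
Gear 1 (driven, T1=18): tooth at mesh = (-N) mod T1
  69 = 3 * 18 + 15, so 69 mod 18 = 15
  (-69) mod 18 = (-15) mod 18 = 18 - 15 = 3
Mesh after 69 steps: gear-0 tooth 9 meets gear-1 tooth 3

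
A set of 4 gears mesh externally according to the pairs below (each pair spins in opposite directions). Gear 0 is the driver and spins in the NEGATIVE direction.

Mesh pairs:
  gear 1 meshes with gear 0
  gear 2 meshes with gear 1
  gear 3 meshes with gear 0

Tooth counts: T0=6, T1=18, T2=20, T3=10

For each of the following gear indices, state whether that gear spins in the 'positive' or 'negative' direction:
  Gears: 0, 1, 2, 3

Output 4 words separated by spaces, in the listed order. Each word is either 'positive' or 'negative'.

Answer: negative positive negative positive

Derivation:
Gear 0 (driver): negative (depth 0)
  gear 1: meshes with gear 0 -> depth 1 -> positive (opposite of gear 0)
  gear 2: meshes with gear 1 -> depth 2 -> negative (opposite of gear 1)
  gear 3: meshes with gear 0 -> depth 1 -> positive (opposite of gear 0)
Queried indices 0, 1, 2, 3 -> negative, positive, negative, positive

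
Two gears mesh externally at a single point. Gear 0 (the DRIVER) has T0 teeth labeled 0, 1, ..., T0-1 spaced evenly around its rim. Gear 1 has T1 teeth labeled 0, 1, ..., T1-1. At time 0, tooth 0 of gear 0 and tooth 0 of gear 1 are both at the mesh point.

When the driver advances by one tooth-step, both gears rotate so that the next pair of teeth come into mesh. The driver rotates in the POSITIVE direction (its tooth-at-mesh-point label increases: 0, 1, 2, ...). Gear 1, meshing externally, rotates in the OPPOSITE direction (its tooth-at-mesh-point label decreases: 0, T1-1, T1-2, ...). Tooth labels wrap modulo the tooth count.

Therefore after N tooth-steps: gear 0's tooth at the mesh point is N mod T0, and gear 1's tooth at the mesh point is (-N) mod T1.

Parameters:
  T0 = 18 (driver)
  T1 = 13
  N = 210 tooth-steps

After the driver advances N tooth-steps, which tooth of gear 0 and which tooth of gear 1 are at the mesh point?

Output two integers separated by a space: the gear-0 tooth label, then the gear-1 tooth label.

Answer: 12 11

Derivation:
Gear 0 (driver, T0=18): tooth at mesh = N mod T0
  210 = 11 * 18 + 12, so 210 mod 18 = 12
  gear 0 tooth = 12
Gear 1 (driven, T1=13): tooth at mesh = (-N) mod T1
  210 = 16 * 13 + 2, so 210 mod 13 = 2
  (-210) mod 13 = (-2) mod 13 = 13 - 2 = 11
Mesh after 210 steps: gear-0 tooth 12 meets gear-1 tooth 11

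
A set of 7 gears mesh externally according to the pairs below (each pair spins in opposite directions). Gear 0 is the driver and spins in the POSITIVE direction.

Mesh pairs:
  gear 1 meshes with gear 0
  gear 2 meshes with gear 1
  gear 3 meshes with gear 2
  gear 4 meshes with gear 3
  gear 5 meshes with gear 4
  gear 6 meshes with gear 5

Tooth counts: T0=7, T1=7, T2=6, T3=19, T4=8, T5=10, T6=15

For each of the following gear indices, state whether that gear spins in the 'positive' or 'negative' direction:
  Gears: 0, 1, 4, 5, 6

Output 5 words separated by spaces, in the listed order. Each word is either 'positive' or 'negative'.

Gear 0 (driver): positive (depth 0)
  gear 1: meshes with gear 0 -> depth 1 -> negative (opposite of gear 0)
  gear 2: meshes with gear 1 -> depth 2 -> positive (opposite of gear 1)
  gear 3: meshes with gear 2 -> depth 3 -> negative (opposite of gear 2)
  gear 4: meshes with gear 3 -> depth 4 -> positive (opposite of gear 3)
  gear 5: meshes with gear 4 -> depth 5 -> negative (opposite of gear 4)
  gear 6: meshes with gear 5 -> depth 6 -> positive (opposite of gear 5)
Queried indices 0, 1, 4, 5, 6 -> positive, negative, positive, negative, positive

Answer: positive negative positive negative positive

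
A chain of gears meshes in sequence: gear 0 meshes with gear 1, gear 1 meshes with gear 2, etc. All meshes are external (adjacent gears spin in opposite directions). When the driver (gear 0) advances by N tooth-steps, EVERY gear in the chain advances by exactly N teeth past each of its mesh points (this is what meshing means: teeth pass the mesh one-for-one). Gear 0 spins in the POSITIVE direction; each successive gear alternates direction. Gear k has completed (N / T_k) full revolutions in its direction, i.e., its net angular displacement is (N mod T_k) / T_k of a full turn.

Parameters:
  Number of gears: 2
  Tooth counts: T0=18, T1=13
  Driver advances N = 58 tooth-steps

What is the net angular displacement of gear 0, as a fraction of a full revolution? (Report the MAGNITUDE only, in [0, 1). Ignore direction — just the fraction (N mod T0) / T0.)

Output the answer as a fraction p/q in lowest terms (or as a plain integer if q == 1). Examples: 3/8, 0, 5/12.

Answer: 2/9

Derivation:
Chain of 2 gears, tooth counts: [18, 13]
  gear 0: T0=18, direction=positive, advance = 58 mod 18 = 4 teeth = 4/18 turn
  gear 1: T1=13, direction=negative, advance = 58 mod 13 = 6 teeth = 6/13 turn
Gear 0: 58 mod 18 = 4
Fraction = 4 / 18 = 2/9 (gcd(4,18)=2) = 2/9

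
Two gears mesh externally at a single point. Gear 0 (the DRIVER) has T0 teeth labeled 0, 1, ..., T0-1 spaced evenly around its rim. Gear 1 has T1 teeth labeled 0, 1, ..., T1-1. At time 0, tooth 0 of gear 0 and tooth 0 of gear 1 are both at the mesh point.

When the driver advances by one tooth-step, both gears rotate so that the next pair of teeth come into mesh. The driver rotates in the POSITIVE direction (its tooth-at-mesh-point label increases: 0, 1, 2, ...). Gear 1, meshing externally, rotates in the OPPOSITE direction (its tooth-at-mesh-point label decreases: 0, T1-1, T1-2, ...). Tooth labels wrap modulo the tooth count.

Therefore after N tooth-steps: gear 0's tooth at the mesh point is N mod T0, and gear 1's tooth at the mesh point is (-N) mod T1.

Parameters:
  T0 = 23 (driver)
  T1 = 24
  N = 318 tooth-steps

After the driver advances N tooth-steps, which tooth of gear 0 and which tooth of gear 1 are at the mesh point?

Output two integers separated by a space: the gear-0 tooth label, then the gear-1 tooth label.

Gear 0 (driver, T0=23): tooth at mesh = N mod T0
  318 = 13 * 23 + 19, so 318 mod 23 = 19
  gear 0 tooth = 19
Gear 1 (driven, T1=24): tooth at mesh = (-N) mod T1
  318 = 13 * 24 + 6, so 318 mod 24 = 6
  (-318) mod 24 = (-6) mod 24 = 24 - 6 = 18
Mesh after 318 steps: gear-0 tooth 19 meets gear-1 tooth 18

Answer: 19 18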